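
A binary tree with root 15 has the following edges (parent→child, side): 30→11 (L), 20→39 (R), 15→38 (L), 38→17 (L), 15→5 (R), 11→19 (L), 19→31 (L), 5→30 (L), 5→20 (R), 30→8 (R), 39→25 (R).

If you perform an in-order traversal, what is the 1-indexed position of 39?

In-order visits the left subtree, then the node, then the right subtree.
At 15: go left to 38.
  At 38: go left to 17.
    17 is a leaf — visit 17.
  Visit 38.
  At 38: no right child.
Visit 15.
At 15: go right to 5.
  At 5: go left to 30.
    At 30: go left to 11.
      At 11: go left to 19.
        At 19: go left to 31.
          31 is a leaf — visit 31.
        Visit 19.
        At 19: no right child.
      Visit 11.
      At 11: no right child.
    Visit 30.
    At 30: go right to 8.
      8 is a leaf — visit 8.
  Visit 5.
  At 5: go right to 20.
    At 20: no left child.
    Visit 20.
    At 20: go right to 39.
      At 39: no left child.
      Visit 39.
      At 39: go right to 25.
        25 is a leaf — visit 25.
Full in-order sequence: 17, 38, 15, 31, 19, 11, 30, 8, 5, 20, 39, 25.

11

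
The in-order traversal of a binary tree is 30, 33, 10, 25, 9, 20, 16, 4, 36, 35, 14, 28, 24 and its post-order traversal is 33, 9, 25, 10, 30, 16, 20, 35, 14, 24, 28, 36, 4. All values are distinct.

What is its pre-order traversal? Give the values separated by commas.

The last element of post-order is the root; it splits in-order into left and right subtrees.
Root 4: left subtree has 7 nodes {30, 33, 10, 25, 9, 20, 16}, right has 5 {36, 35, 14, 28, 24}.
  Root 20: left subtree has 5 nodes {30, 33, 10, 25, 9}, right has 1 {16}.
    Root 30: left subtree has 0 nodes { }, right has 4 {33, 10, 25, 9}.
      Root 10: left subtree has 1 node {33}, right has 2 {25, 9}.
        Root 25: left subtree has 0 nodes { }, right has 1 {9}.
  Root 36: left subtree has 0 nodes { }, right has 4 {35, 14, 28, 24}.
    Root 28: left subtree has 2 nodes {35, 14}, right has 1 {24}.
      Root 14: left subtree has 1 node {35}, right has 0 { }.

4, 20, 30, 10, 33, 25, 9, 16, 36, 28, 14, 35, 24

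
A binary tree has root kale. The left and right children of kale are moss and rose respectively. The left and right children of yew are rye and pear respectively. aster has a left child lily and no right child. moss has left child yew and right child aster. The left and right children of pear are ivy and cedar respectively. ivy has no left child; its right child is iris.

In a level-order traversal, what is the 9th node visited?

Level-order visits nodes level by level from the root, left to right within each level.
Level 0: kale
Level 1: moss, rose
Level 2: yew, aster
Level 3: rye, pear, lily
Level 4: ivy, cedar
Level 5: iris
Full level-order sequence: kale, moss, rose, yew, aster, rye, pear, lily, ivy, cedar, iris.

ivy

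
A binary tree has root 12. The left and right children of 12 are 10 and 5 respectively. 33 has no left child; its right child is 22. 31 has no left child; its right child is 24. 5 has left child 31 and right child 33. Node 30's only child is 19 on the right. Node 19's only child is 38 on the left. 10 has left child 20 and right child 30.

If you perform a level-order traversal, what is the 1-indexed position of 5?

3

Level-order visits nodes level by level from the root, left to right within each level.
Level 0: 12
Level 1: 10, 5
Level 2: 20, 30, 31, 33
Level 3: 19, 24, 22
Level 4: 38
Full level-order sequence: 12, 10, 5, 20, 30, 31, 33, 19, 24, 22, 38.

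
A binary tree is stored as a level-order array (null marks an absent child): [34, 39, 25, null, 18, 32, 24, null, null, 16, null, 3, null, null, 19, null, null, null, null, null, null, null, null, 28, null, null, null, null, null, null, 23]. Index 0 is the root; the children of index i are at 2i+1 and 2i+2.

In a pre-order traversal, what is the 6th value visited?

Pre-order visits the node, then its left subtree, then its right subtree.
Visit 34.
At 34: go left to 39.
  Visit 39.
  At 39: no left child.
  At 39: go right to 18.
    Visit 18.
    At 18: go left to 16.
      16 is a leaf — visit 16.
    At 18: no right child.
At 34: go right to 25.
  Visit 25.
  At 25: go left to 32.
    Visit 32.
    At 32: go left to 3.
      Visit 3.
      At 3: go left to 28.
        28 is a leaf — visit 28.
      At 3: no right child.
    At 32: no right child.
  At 25: go right to 24.
    Visit 24.
    At 24: no left child.
    At 24: go right to 19.
      Visit 19.
      At 19: no left child.
      At 19: go right to 23.
        23 is a leaf — visit 23.
Full pre-order sequence: 34, 39, 18, 16, 25, 32, 3, 28, 24, 19, 23.

32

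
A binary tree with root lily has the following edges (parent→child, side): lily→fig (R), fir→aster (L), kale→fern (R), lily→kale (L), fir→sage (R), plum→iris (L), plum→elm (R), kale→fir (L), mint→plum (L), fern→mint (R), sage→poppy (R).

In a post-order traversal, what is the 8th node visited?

mint

Post-order visits the left subtree, then the right subtree, then the node.
At lily: go left to kale.
  At kale: go left to fir.
    At fir: go left to aster.
      aster is a leaf — visit aster.
    At fir: go right to sage.
      At sage: no left child.
      At sage: go right to poppy.
        poppy is a leaf — visit poppy.
      Visit sage.
    Visit fir.
  At kale: go right to fern.
    At fern: no left child.
    At fern: go right to mint.
      At mint: go left to plum.
        At plum: go left to iris.
          iris is a leaf — visit iris.
        At plum: go right to elm.
          elm is a leaf — visit elm.
        Visit plum.
      At mint: no right child.
      Visit mint.
    Visit fern.
  Visit kale.
At lily: go right to fig.
  fig is a leaf — visit fig.
Visit lily.
Full post-order sequence: aster, poppy, sage, fir, iris, elm, plum, mint, fern, kale, fig, lily.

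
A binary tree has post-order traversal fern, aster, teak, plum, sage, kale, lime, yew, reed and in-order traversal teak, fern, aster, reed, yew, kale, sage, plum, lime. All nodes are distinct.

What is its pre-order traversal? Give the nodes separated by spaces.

The last element of post-order is the root; it splits in-order into left and right subtrees.
Root reed: left subtree has 3 nodes {teak, fern, aster}, right has 5 {yew, kale, sage, plum, lime}.
  Root teak: left subtree has 0 nodes { }, right has 2 {fern, aster}.
    Root aster: left subtree has 1 node {fern}, right has 0 { }.
  Root yew: left subtree has 0 nodes { }, right has 4 {kale, sage, plum, lime}.
    Root lime: left subtree has 3 nodes {kale, sage, plum}, right has 0 { }.
      Root kale: left subtree has 0 nodes { }, right has 2 {sage, plum}.
        Root sage: left subtree has 0 nodes { }, right has 1 {plum}.

reed teak aster fern yew lime kale sage plum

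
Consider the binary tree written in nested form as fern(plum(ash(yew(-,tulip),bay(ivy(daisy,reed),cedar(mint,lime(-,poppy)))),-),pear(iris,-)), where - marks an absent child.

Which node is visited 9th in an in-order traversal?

In-order visits the left subtree, then the node, then the right subtree.
At fern: go left to plum.
  At plum: go left to ash.
    At ash: go left to yew.
      At yew: no left child.
      Visit yew.
      At yew: go right to tulip.
        tulip is a leaf — visit tulip.
    Visit ash.
    At ash: go right to bay.
      At bay: go left to ivy.
        At ivy: go left to daisy.
          daisy is a leaf — visit daisy.
        Visit ivy.
        At ivy: go right to reed.
          reed is a leaf — visit reed.
      Visit bay.
      At bay: go right to cedar.
        At cedar: go left to mint.
          mint is a leaf — visit mint.
        Visit cedar.
        At cedar: go right to lime.
          At lime: no left child.
          Visit lime.
          At lime: go right to poppy.
            poppy is a leaf — visit poppy.
  Visit plum.
  At plum: no right child.
Visit fern.
At fern: go right to pear.
  At pear: go left to iris.
    iris is a leaf — visit iris.
  Visit pear.
  At pear: no right child.
Full in-order sequence: yew, tulip, ash, daisy, ivy, reed, bay, mint, cedar, lime, poppy, plum, fern, iris, pear.

cedar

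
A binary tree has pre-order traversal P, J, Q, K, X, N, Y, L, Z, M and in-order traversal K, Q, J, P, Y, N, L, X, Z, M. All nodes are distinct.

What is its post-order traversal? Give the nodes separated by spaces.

The first element of pre-order is the root; it splits in-order into left and right subtrees.
Root P: left subtree has 3 nodes {K, Q, J}, right has 6 {Y, N, L, X, Z, M}.
  Root J: left subtree has 2 nodes {K, Q}, right has 0 { }.
    Root Q: left subtree has 1 node {K}, right has 0 { }.
  Root X: left subtree has 3 nodes {Y, N, L}, right has 2 {Z, M}.
    Root N: left subtree has 1 node {Y}, right has 1 {L}.
    Root Z: left subtree has 0 nodes { }, right has 1 {M}.

K Q J Y L N M Z X P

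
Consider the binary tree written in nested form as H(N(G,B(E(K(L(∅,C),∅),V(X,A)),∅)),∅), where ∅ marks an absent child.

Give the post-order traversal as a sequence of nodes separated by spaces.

Post-order visits the left subtree, then the right subtree, then the node.
At H: go left to N.
  At N: go left to G.
    G is a leaf — visit G.
  At N: go right to B.
    At B: go left to E.
      At E: go left to K.
        At K: go left to L.
          At L: no left child.
          At L: go right to C.
            C is a leaf — visit C.
          Visit L.
        At K: no right child.
        Visit K.
      At E: go right to V.
        At V: go left to X.
          X is a leaf — visit X.
        At V: go right to A.
          A is a leaf — visit A.
        Visit V.
      Visit E.
    At B: no right child.
    Visit B.
  Visit N.
At H: no right child.
Visit H.

G C L K X A V E B N H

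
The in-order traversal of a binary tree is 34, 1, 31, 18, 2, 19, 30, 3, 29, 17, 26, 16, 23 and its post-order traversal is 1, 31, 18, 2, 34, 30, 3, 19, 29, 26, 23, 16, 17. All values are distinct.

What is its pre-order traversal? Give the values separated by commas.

The last element of post-order is the root; it splits in-order into left and right subtrees.
Root 17: left subtree has 9 nodes {34, 1, 31, 18, 2, 19, 30, 3, 29}, right has 3 {26, 16, 23}.
  Root 29: left subtree has 8 nodes {34, 1, 31, 18, 2, 19, 30, 3}, right has 0 { }.
    Root 19: left subtree has 5 nodes {34, 1, 31, 18, 2}, right has 2 {30, 3}.
      Root 34: left subtree has 0 nodes { }, right has 4 {1, 31, 18, 2}.
        Root 2: left subtree has 3 nodes {1, 31, 18}, right has 0 { }.
          Root 18: left subtree has 2 nodes {1, 31}, right has 0 { }.
            Root 31: left subtree has 1 node {1}, right has 0 { }.
      Root 3: left subtree has 1 node {30}, right has 0 { }.
  Root 16: left subtree has 1 node {26}, right has 1 {23}.

17, 29, 19, 34, 2, 18, 31, 1, 3, 30, 16, 26, 23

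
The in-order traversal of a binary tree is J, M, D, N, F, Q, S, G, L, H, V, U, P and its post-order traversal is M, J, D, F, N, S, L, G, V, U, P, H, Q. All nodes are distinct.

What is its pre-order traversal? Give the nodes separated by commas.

The last element of post-order is the root; it splits in-order into left and right subtrees.
Root Q: left subtree has 5 nodes {J, M, D, N, F}, right has 7 {S, G, L, H, V, U, P}.
  Root N: left subtree has 3 nodes {J, M, D}, right has 1 {F}.
    Root D: left subtree has 2 nodes {J, M}, right has 0 { }.
      Root J: left subtree has 0 nodes { }, right has 1 {M}.
  Root H: left subtree has 3 nodes {S, G, L}, right has 3 {V, U, P}.
    Root G: left subtree has 1 node {S}, right has 1 {L}.
    Root P: left subtree has 2 nodes {V, U}, right has 0 { }.
      Root U: left subtree has 1 node {V}, right has 0 { }.

Q, N, D, J, M, F, H, G, S, L, P, U, V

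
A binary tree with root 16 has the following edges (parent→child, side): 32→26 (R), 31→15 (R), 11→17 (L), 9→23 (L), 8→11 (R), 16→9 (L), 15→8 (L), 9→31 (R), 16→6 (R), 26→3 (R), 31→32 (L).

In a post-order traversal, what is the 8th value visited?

Post-order visits the left subtree, then the right subtree, then the node.
At 16: go left to 9.
  At 9: go left to 23.
    23 is a leaf — visit 23.
  At 9: go right to 31.
    At 31: go left to 32.
      At 32: no left child.
      At 32: go right to 26.
        At 26: no left child.
        At 26: go right to 3.
          3 is a leaf — visit 3.
        Visit 26.
      Visit 32.
    At 31: go right to 15.
      At 15: go left to 8.
        At 8: no left child.
        At 8: go right to 11.
          At 11: go left to 17.
            17 is a leaf — visit 17.
          At 11: no right child.
          Visit 11.
        Visit 8.
      At 15: no right child.
      Visit 15.
    Visit 31.
  Visit 9.
At 16: go right to 6.
  6 is a leaf — visit 6.
Visit 16.
Full post-order sequence: 23, 3, 26, 32, 17, 11, 8, 15, 31, 9, 6, 16.

15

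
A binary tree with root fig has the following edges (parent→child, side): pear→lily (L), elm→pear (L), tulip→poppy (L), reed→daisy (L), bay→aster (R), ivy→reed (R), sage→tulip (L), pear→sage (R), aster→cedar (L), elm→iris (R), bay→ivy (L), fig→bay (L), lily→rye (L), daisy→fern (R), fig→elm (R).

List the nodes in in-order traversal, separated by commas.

ivy, daisy, fern, reed, bay, cedar, aster, fig, rye, lily, pear, poppy, tulip, sage, elm, iris

In-order visits the left subtree, then the node, then the right subtree.
At fig: go left to bay.
  At bay: go left to ivy.
    At ivy: no left child.
    Visit ivy.
    At ivy: go right to reed.
      At reed: go left to daisy.
        At daisy: no left child.
        Visit daisy.
        At daisy: go right to fern.
          fern is a leaf — visit fern.
      Visit reed.
      At reed: no right child.
  Visit bay.
  At bay: go right to aster.
    At aster: go left to cedar.
      cedar is a leaf — visit cedar.
    Visit aster.
    At aster: no right child.
Visit fig.
At fig: go right to elm.
  At elm: go left to pear.
    At pear: go left to lily.
      At lily: go left to rye.
        rye is a leaf — visit rye.
      Visit lily.
      At lily: no right child.
    Visit pear.
    At pear: go right to sage.
      At sage: go left to tulip.
        At tulip: go left to poppy.
          poppy is a leaf — visit poppy.
        Visit tulip.
        At tulip: no right child.
      Visit sage.
      At sage: no right child.
  Visit elm.
  At elm: go right to iris.
    iris is a leaf — visit iris.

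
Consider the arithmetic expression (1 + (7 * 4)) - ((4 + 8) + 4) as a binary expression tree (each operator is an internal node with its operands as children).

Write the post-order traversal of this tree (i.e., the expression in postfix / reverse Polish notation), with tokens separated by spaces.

Post-order on an expression tree gives postfix notation: for each operator, emit left operand, right operand, then the operator.

1 7 4 * + 4 8 + 4 + -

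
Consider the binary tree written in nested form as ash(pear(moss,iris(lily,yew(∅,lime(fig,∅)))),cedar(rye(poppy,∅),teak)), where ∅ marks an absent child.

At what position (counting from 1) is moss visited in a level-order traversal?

4

Level-order visits nodes level by level from the root, left to right within each level.
Level 0: ash
Level 1: pear, cedar
Level 2: moss, iris, rye, teak
Level 3: lily, yew, poppy
Level 4: lime
Level 5: fig
Full level-order sequence: ash, pear, cedar, moss, iris, rye, teak, lily, yew, poppy, lime, fig.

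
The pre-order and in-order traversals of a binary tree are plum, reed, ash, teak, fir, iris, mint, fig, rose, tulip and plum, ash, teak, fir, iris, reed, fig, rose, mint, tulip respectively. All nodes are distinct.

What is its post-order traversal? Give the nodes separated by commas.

The first element of pre-order is the root; it splits in-order into left and right subtrees.
Root plum: left subtree has 0 nodes { }, right has 9 {ash, teak, fir, iris, reed, fig, rose, mint, tulip}.
  Root reed: left subtree has 4 nodes {ash, teak, fir, iris}, right has 4 {fig, rose, mint, tulip}.
    Root ash: left subtree has 0 nodes { }, right has 3 {teak, fir, iris}.
      Root teak: left subtree has 0 nodes { }, right has 2 {fir, iris}.
        Root fir: left subtree has 0 nodes { }, right has 1 {iris}.
    Root mint: left subtree has 2 nodes {fig, rose}, right has 1 {tulip}.
      Root fig: left subtree has 0 nodes { }, right has 1 {rose}.

iris, fir, teak, ash, rose, fig, tulip, mint, reed, plum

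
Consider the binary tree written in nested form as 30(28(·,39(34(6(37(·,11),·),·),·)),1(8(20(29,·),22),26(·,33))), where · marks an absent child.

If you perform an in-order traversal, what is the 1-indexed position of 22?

In-order visits the left subtree, then the node, then the right subtree.
At 30: go left to 28.
  At 28: no left child.
  Visit 28.
  At 28: go right to 39.
    At 39: go left to 34.
      At 34: go left to 6.
        At 6: go left to 37.
          At 37: no left child.
          Visit 37.
          At 37: go right to 11.
            11 is a leaf — visit 11.
        Visit 6.
        At 6: no right child.
      Visit 34.
      At 34: no right child.
    Visit 39.
    At 39: no right child.
Visit 30.
At 30: go right to 1.
  At 1: go left to 8.
    At 8: go left to 20.
      At 20: go left to 29.
        29 is a leaf — visit 29.
      Visit 20.
      At 20: no right child.
    Visit 8.
    At 8: go right to 22.
      22 is a leaf — visit 22.
  Visit 1.
  At 1: go right to 26.
    At 26: no left child.
    Visit 26.
    At 26: go right to 33.
      33 is a leaf — visit 33.
Full in-order sequence: 28, 37, 11, 6, 34, 39, 30, 29, 20, 8, 22, 1, 26, 33.

11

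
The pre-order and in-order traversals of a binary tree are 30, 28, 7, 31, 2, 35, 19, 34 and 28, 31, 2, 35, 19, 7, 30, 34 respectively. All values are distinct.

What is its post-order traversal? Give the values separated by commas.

19, 35, 2, 31, 7, 28, 34, 30

The first element of pre-order is the root; it splits in-order into left and right subtrees.
Root 30: left subtree has 6 nodes {28, 31, 2, 35, 19, 7}, right has 1 {34}.
  Root 28: left subtree has 0 nodes { }, right has 5 {31, 2, 35, 19, 7}.
    Root 7: left subtree has 4 nodes {31, 2, 35, 19}, right has 0 { }.
      Root 31: left subtree has 0 nodes { }, right has 3 {2, 35, 19}.
        Root 2: left subtree has 0 nodes { }, right has 2 {35, 19}.
          Root 35: left subtree has 0 nodes { }, right has 1 {19}.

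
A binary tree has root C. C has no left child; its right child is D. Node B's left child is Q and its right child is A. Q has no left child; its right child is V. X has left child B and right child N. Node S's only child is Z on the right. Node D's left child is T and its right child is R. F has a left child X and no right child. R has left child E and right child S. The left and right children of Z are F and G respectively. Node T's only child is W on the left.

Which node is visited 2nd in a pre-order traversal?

Pre-order visits the node, then its left subtree, then its right subtree.
Visit C.
At C: no left child.
At C: go right to D.
  Visit D.
  At D: go left to T.
    Visit T.
    At T: go left to W.
      W is a leaf — visit W.
    At T: no right child.
  At D: go right to R.
    Visit R.
    At R: go left to E.
      E is a leaf — visit E.
    At R: go right to S.
      Visit S.
      At S: no left child.
      At S: go right to Z.
        Visit Z.
        At Z: go left to F.
          Visit F.
          At F: go left to X.
            Visit X.
            At X: go left to B.
              Visit B.
              At B: go left to Q.
                Visit Q.
                At Q: no left child.
                At Q: go right to V.
                  V is a leaf — visit V.
              At B: go right to A.
                A is a leaf — visit A.
            At X: go right to N.
              N is a leaf — visit N.
          At F: no right child.
        At Z: go right to G.
          G is a leaf — visit G.
Full pre-order sequence: C, D, T, W, R, E, S, Z, F, X, B, Q, V, A, N, G.

D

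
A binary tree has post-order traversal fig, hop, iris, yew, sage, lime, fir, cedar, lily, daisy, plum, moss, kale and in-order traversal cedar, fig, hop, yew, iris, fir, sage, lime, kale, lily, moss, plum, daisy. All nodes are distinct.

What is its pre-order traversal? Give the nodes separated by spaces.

The last element of post-order is the root; it splits in-order into left and right subtrees.
Root kale: left subtree has 8 nodes {cedar, fig, hop, yew, iris, fir, sage, lime}, right has 4 {lily, moss, plum, daisy}.
  Root cedar: left subtree has 0 nodes { }, right has 7 {fig, hop, yew, iris, fir, sage, lime}.
    Root fir: left subtree has 4 nodes {fig, hop, yew, iris}, right has 2 {sage, lime}.
      Root yew: left subtree has 2 nodes {fig, hop}, right has 1 {iris}.
        Root hop: left subtree has 1 node {fig}, right has 0 { }.
      Root lime: left subtree has 1 node {sage}, right has 0 { }.
  Root moss: left subtree has 1 node {lily}, right has 2 {plum, daisy}.
    Root plum: left subtree has 0 nodes { }, right has 1 {daisy}.

kale cedar fir yew hop fig iris lime sage moss lily plum daisy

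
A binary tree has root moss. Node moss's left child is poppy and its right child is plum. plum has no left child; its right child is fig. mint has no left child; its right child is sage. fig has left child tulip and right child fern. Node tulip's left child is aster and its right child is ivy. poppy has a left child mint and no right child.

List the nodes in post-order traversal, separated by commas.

Post-order visits the left subtree, then the right subtree, then the node.
At moss: go left to poppy.
  At poppy: go left to mint.
    At mint: no left child.
    At mint: go right to sage.
      sage is a leaf — visit sage.
    Visit mint.
  At poppy: no right child.
  Visit poppy.
At moss: go right to plum.
  At plum: no left child.
  At plum: go right to fig.
    At fig: go left to tulip.
      At tulip: go left to aster.
        aster is a leaf — visit aster.
      At tulip: go right to ivy.
        ivy is a leaf — visit ivy.
      Visit tulip.
    At fig: go right to fern.
      fern is a leaf — visit fern.
    Visit fig.
  Visit plum.
Visit moss.

sage, mint, poppy, aster, ivy, tulip, fern, fig, plum, moss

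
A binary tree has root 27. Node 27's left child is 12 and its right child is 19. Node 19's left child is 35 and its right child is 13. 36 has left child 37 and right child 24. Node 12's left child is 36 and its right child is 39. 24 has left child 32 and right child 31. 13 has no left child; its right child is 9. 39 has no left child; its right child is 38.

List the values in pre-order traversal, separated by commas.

Pre-order visits the node, then its left subtree, then its right subtree.
Visit 27.
At 27: go left to 12.
  Visit 12.
  At 12: go left to 36.
    Visit 36.
    At 36: go left to 37.
      37 is a leaf — visit 37.
    At 36: go right to 24.
      Visit 24.
      At 24: go left to 32.
        32 is a leaf — visit 32.
      At 24: go right to 31.
        31 is a leaf — visit 31.
  At 12: go right to 39.
    Visit 39.
    At 39: no left child.
    At 39: go right to 38.
      38 is a leaf — visit 38.
At 27: go right to 19.
  Visit 19.
  At 19: go left to 35.
    35 is a leaf — visit 35.
  At 19: go right to 13.
    Visit 13.
    At 13: no left child.
    At 13: go right to 9.
      9 is a leaf — visit 9.

27, 12, 36, 37, 24, 32, 31, 39, 38, 19, 35, 13, 9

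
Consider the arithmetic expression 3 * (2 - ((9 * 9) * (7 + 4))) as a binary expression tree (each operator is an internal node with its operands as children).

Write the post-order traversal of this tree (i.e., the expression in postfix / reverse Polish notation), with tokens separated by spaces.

3 2 9 9 * 7 4 + * - *

Post-order on an expression tree gives postfix notation: for each operator, emit left operand, right operand, then the operator.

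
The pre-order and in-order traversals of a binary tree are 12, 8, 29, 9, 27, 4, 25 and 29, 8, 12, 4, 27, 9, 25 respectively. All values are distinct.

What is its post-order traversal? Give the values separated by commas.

The first element of pre-order is the root; it splits in-order into left and right subtrees.
Root 12: left subtree has 2 nodes {29, 8}, right has 4 {4, 27, 9, 25}.
  Root 8: left subtree has 1 node {29}, right has 0 { }.
  Root 9: left subtree has 2 nodes {4, 27}, right has 1 {25}.
    Root 27: left subtree has 1 node {4}, right has 0 { }.

29, 8, 4, 27, 25, 9, 12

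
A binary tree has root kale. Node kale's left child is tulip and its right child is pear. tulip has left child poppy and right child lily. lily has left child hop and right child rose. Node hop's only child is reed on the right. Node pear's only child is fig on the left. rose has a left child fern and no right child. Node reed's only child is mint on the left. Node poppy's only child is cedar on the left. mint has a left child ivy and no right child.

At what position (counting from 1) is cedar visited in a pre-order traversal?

4

Pre-order visits the node, then its left subtree, then its right subtree.
Visit kale.
At kale: go left to tulip.
  Visit tulip.
  At tulip: go left to poppy.
    Visit poppy.
    At poppy: go left to cedar.
      cedar is a leaf — visit cedar.
    At poppy: no right child.
  At tulip: go right to lily.
    Visit lily.
    At lily: go left to hop.
      Visit hop.
      At hop: no left child.
      At hop: go right to reed.
        Visit reed.
        At reed: go left to mint.
          Visit mint.
          At mint: go left to ivy.
            ivy is a leaf — visit ivy.
          At mint: no right child.
        At reed: no right child.
    At lily: go right to rose.
      Visit rose.
      At rose: go left to fern.
        fern is a leaf — visit fern.
      At rose: no right child.
At kale: go right to pear.
  Visit pear.
  At pear: go left to fig.
    fig is a leaf — visit fig.
  At pear: no right child.
Full pre-order sequence: kale, tulip, poppy, cedar, lily, hop, reed, mint, ivy, rose, fern, pear, fig.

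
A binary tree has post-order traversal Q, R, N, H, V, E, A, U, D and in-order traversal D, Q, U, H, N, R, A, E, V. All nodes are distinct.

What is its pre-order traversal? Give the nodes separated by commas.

The last element of post-order is the root; it splits in-order into left and right subtrees.
Root D: left subtree has 0 nodes { }, right has 8 {Q, U, H, N, R, A, E, V}.
  Root U: left subtree has 1 node {Q}, right has 6 {H, N, R, A, E, V}.
    Root A: left subtree has 3 nodes {H, N, R}, right has 2 {E, V}.
      Root H: left subtree has 0 nodes { }, right has 2 {N, R}.
        Root N: left subtree has 0 nodes { }, right has 1 {R}.
      Root E: left subtree has 0 nodes { }, right has 1 {V}.

D, U, Q, A, H, N, R, E, V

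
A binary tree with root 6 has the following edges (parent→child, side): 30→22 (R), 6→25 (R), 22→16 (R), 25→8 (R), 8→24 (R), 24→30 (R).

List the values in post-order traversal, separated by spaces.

Post-order visits the left subtree, then the right subtree, then the node.
At 6: no left child.
At 6: go right to 25.
  At 25: no left child.
  At 25: go right to 8.
    At 8: no left child.
    At 8: go right to 24.
      At 24: no left child.
      At 24: go right to 30.
        At 30: no left child.
        At 30: go right to 22.
          At 22: no left child.
          At 22: go right to 16.
            16 is a leaf — visit 16.
          Visit 22.
        Visit 30.
      Visit 24.
    Visit 8.
  Visit 25.
Visit 6.

16 22 30 24 8 25 6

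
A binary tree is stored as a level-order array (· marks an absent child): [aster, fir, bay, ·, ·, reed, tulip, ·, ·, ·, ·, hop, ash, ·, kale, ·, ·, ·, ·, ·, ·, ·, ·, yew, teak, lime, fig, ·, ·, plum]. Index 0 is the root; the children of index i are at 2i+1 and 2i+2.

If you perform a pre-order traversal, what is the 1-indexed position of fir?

Pre-order visits the node, then its left subtree, then its right subtree.
Visit aster.
At aster: go left to fir.
  fir is a leaf — visit fir.
At aster: go right to bay.
  Visit bay.
  At bay: go left to reed.
    Visit reed.
    At reed: go left to hop.
      Visit hop.
      At hop: go left to yew.
        yew is a leaf — visit yew.
      At hop: go right to teak.
        teak is a leaf — visit teak.
    At reed: go right to ash.
      Visit ash.
      At ash: go left to lime.
        lime is a leaf — visit lime.
      At ash: go right to fig.
        fig is a leaf — visit fig.
  At bay: go right to tulip.
    Visit tulip.
    At tulip: no left child.
    At tulip: go right to kale.
      Visit kale.
      At kale: go left to plum.
        plum is a leaf — visit plum.
      At kale: no right child.
Full pre-order sequence: aster, fir, bay, reed, hop, yew, teak, ash, lime, fig, tulip, kale, plum.

2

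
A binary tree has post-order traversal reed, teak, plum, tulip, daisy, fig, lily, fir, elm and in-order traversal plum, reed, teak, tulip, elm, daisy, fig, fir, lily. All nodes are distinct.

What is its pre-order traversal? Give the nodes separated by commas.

elm, tulip, plum, teak, reed, fir, fig, daisy, lily

The last element of post-order is the root; it splits in-order into left and right subtrees.
Root elm: left subtree has 4 nodes {plum, reed, teak, tulip}, right has 4 {daisy, fig, fir, lily}.
  Root tulip: left subtree has 3 nodes {plum, reed, teak}, right has 0 { }.
    Root plum: left subtree has 0 nodes { }, right has 2 {reed, teak}.
      Root teak: left subtree has 1 node {reed}, right has 0 { }.
  Root fir: left subtree has 2 nodes {daisy, fig}, right has 1 {lily}.
    Root fig: left subtree has 1 node {daisy}, right has 0 { }.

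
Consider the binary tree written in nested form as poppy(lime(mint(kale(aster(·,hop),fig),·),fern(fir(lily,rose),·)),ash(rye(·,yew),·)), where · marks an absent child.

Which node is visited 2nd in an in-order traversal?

hop

In-order visits the left subtree, then the node, then the right subtree.
At poppy: go left to lime.
  At lime: go left to mint.
    At mint: go left to kale.
      At kale: go left to aster.
        At aster: no left child.
        Visit aster.
        At aster: go right to hop.
          hop is a leaf — visit hop.
      Visit kale.
      At kale: go right to fig.
        fig is a leaf — visit fig.
    Visit mint.
    At mint: no right child.
  Visit lime.
  At lime: go right to fern.
    At fern: go left to fir.
      At fir: go left to lily.
        lily is a leaf — visit lily.
      Visit fir.
      At fir: go right to rose.
        rose is a leaf — visit rose.
    Visit fern.
    At fern: no right child.
Visit poppy.
At poppy: go right to ash.
  At ash: go left to rye.
    At rye: no left child.
    Visit rye.
    At rye: go right to yew.
      yew is a leaf — visit yew.
  Visit ash.
  At ash: no right child.
Full in-order sequence: aster, hop, kale, fig, mint, lime, lily, fir, rose, fern, poppy, rye, yew, ash.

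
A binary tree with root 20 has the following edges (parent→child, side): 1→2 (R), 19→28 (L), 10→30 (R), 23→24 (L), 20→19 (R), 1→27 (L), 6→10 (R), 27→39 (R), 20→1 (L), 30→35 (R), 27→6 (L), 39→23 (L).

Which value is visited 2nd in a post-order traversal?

30

Post-order visits the left subtree, then the right subtree, then the node.
At 20: go left to 1.
  At 1: go left to 27.
    At 27: go left to 6.
      At 6: no left child.
      At 6: go right to 10.
        At 10: no left child.
        At 10: go right to 30.
          At 30: no left child.
          At 30: go right to 35.
            35 is a leaf — visit 35.
          Visit 30.
        Visit 10.
      Visit 6.
    At 27: go right to 39.
      At 39: go left to 23.
        At 23: go left to 24.
          24 is a leaf — visit 24.
        At 23: no right child.
        Visit 23.
      At 39: no right child.
      Visit 39.
    Visit 27.
  At 1: go right to 2.
    2 is a leaf — visit 2.
  Visit 1.
At 20: go right to 19.
  At 19: go left to 28.
    28 is a leaf — visit 28.
  At 19: no right child.
  Visit 19.
Visit 20.
Full post-order sequence: 35, 30, 10, 6, 24, 23, 39, 27, 2, 1, 28, 19, 20.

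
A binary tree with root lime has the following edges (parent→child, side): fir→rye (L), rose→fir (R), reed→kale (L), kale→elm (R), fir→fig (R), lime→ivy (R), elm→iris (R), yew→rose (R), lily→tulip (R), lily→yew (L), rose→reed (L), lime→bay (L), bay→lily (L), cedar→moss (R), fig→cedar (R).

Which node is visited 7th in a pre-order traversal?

kale

Pre-order visits the node, then its left subtree, then its right subtree.
Visit lime.
At lime: go left to bay.
  Visit bay.
  At bay: go left to lily.
    Visit lily.
    At lily: go left to yew.
      Visit yew.
      At yew: no left child.
      At yew: go right to rose.
        Visit rose.
        At rose: go left to reed.
          Visit reed.
          At reed: go left to kale.
            Visit kale.
            At kale: no left child.
            At kale: go right to elm.
              Visit elm.
              At elm: no left child.
              At elm: go right to iris.
                iris is a leaf — visit iris.
          At reed: no right child.
        At rose: go right to fir.
          Visit fir.
          At fir: go left to rye.
            rye is a leaf — visit rye.
          At fir: go right to fig.
            Visit fig.
            At fig: no left child.
            At fig: go right to cedar.
              Visit cedar.
              At cedar: no left child.
              At cedar: go right to moss.
                moss is a leaf — visit moss.
    At lily: go right to tulip.
      tulip is a leaf — visit tulip.
  At bay: no right child.
At lime: go right to ivy.
  ivy is a leaf — visit ivy.
Full pre-order sequence: lime, bay, lily, yew, rose, reed, kale, elm, iris, fir, rye, fig, cedar, moss, tulip, ivy.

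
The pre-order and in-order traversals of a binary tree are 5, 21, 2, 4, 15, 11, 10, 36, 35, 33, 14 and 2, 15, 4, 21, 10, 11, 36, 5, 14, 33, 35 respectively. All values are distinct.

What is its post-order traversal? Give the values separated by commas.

The first element of pre-order is the root; it splits in-order into left and right subtrees.
Root 5: left subtree has 7 nodes {2, 15, 4, 21, 10, 11, 36}, right has 3 {14, 33, 35}.
  Root 21: left subtree has 3 nodes {2, 15, 4}, right has 3 {10, 11, 36}.
    Root 2: left subtree has 0 nodes { }, right has 2 {15, 4}.
      Root 4: left subtree has 1 node {15}, right has 0 { }.
    Root 11: left subtree has 1 node {10}, right has 1 {36}.
  Root 35: left subtree has 2 nodes {14, 33}, right has 0 { }.
    Root 33: left subtree has 1 node {14}, right has 0 { }.

15, 4, 2, 10, 36, 11, 21, 14, 33, 35, 5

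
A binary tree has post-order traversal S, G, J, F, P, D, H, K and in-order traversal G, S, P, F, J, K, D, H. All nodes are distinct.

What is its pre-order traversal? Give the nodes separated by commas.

K, P, G, S, F, J, H, D

The last element of post-order is the root; it splits in-order into left and right subtrees.
Root K: left subtree has 5 nodes {G, S, P, F, J}, right has 2 {D, H}.
  Root P: left subtree has 2 nodes {G, S}, right has 2 {F, J}.
    Root G: left subtree has 0 nodes { }, right has 1 {S}.
    Root F: left subtree has 0 nodes { }, right has 1 {J}.
  Root H: left subtree has 1 node {D}, right has 0 { }.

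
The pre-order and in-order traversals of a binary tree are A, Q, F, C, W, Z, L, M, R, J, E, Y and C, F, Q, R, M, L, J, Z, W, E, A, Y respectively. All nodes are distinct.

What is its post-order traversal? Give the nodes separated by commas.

The first element of pre-order is the root; it splits in-order into left and right subtrees.
Root A: left subtree has 10 nodes {C, F, Q, R, M, L, J, Z, W, E}, right has 1 {Y}.
  Root Q: left subtree has 2 nodes {C, F}, right has 7 {R, M, L, J, Z, W, E}.
    Root F: left subtree has 1 node {C}, right has 0 { }.
    Root W: left subtree has 5 nodes {R, M, L, J, Z}, right has 1 {E}.
      Root Z: left subtree has 4 nodes {R, M, L, J}, right has 0 { }.
        Root L: left subtree has 2 nodes {R, M}, right has 1 {J}.
          Root M: left subtree has 1 node {R}, right has 0 { }.

C, F, R, M, J, L, Z, E, W, Q, Y, A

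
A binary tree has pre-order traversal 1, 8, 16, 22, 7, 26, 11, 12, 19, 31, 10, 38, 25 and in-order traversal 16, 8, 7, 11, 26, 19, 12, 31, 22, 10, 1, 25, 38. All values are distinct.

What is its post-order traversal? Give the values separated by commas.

The first element of pre-order is the root; it splits in-order into left and right subtrees.
Root 1: left subtree has 10 nodes {16, 8, 7, 11, 26, 19, 12, 31, 22, 10}, right has 2 {25, 38}.
  Root 8: left subtree has 1 node {16}, right has 8 {7, 11, 26, 19, 12, 31, 22, 10}.
    Root 22: left subtree has 6 nodes {7, 11, 26, 19, 12, 31}, right has 1 {10}.
      Root 7: left subtree has 0 nodes { }, right has 5 {11, 26, 19, 12, 31}.
        Root 26: left subtree has 1 node {11}, right has 3 {19, 12, 31}.
          Root 12: left subtree has 1 node {19}, right has 1 {31}.
  Root 38: left subtree has 1 node {25}, right has 0 { }.

16, 11, 19, 31, 12, 26, 7, 10, 22, 8, 25, 38, 1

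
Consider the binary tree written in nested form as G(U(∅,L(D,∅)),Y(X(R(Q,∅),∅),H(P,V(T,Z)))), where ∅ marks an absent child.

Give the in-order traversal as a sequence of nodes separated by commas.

U, D, L, G, Q, R, X, Y, P, H, T, V, Z

In-order visits the left subtree, then the node, then the right subtree.
At G: go left to U.
  At U: no left child.
  Visit U.
  At U: go right to L.
    At L: go left to D.
      D is a leaf — visit D.
    Visit L.
    At L: no right child.
Visit G.
At G: go right to Y.
  At Y: go left to X.
    At X: go left to R.
      At R: go left to Q.
        Q is a leaf — visit Q.
      Visit R.
      At R: no right child.
    Visit X.
    At X: no right child.
  Visit Y.
  At Y: go right to H.
    At H: go left to P.
      P is a leaf — visit P.
    Visit H.
    At H: go right to V.
      At V: go left to T.
        T is a leaf — visit T.
      Visit V.
      At V: go right to Z.
        Z is a leaf — visit Z.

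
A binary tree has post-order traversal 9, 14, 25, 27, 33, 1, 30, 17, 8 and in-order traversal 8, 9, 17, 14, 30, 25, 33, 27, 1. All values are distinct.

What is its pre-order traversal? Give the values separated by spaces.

The last element of post-order is the root; it splits in-order into left and right subtrees.
Root 8: left subtree has 0 nodes { }, right has 8 {9, 17, 14, 30, 25, 33, 27, 1}.
  Root 17: left subtree has 1 node {9}, right has 6 {14, 30, 25, 33, 27, 1}.
    Root 30: left subtree has 1 node {14}, right has 4 {25, 33, 27, 1}.
      Root 1: left subtree has 3 nodes {25, 33, 27}, right has 0 { }.
        Root 33: left subtree has 1 node {25}, right has 1 {27}.

8 17 9 30 14 1 33 25 27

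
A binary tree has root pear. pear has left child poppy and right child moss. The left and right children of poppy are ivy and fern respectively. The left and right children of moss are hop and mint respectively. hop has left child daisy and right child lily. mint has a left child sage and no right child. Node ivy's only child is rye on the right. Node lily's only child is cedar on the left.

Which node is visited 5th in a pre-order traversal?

Pre-order visits the node, then its left subtree, then its right subtree.
Visit pear.
At pear: go left to poppy.
  Visit poppy.
  At poppy: go left to ivy.
    Visit ivy.
    At ivy: no left child.
    At ivy: go right to rye.
      rye is a leaf — visit rye.
  At poppy: go right to fern.
    fern is a leaf — visit fern.
At pear: go right to moss.
  Visit moss.
  At moss: go left to hop.
    Visit hop.
    At hop: go left to daisy.
      daisy is a leaf — visit daisy.
    At hop: go right to lily.
      Visit lily.
      At lily: go left to cedar.
        cedar is a leaf — visit cedar.
      At lily: no right child.
  At moss: go right to mint.
    Visit mint.
    At mint: go left to sage.
      sage is a leaf — visit sage.
    At mint: no right child.
Full pre-order sequence: pear, poppy, ivy, rye, fern, moss, hop, daisy, lily, cedar, mint, sage.

fern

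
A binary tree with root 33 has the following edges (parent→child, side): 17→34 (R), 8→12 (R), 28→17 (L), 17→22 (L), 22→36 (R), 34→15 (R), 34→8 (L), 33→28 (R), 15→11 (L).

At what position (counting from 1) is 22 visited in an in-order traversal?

2

In-order visits the left subtree, then the node, then the right subtree.
At 33: no left child.
Visit 33.
At 33: go right to 28.
  At 28: go left to 17.
    At 17: go left to 22.
      At 22: no left child.
      Visit 22.
      At 22: go right to 36.
        36 is a leaf — visit 36.
    Visit 17.
    At 17: go right to 34.
      At 34: go left to 8.
        At 8: no left child.
        Visit 8.
        At 8: go right to 12.
          12 is a leaf — visit 12.
      Visit 34.
      At 34: go right to 15.
        At 15: go left to 11.
          11 is a leaf — visit 11.
        Visit 15.
        At 15: no right child.
  Visit 28.
  At 28: no right child.
Full in-order sequence: 33, 22, 36, 17, 8, 12, 34, 11, 15, 28.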